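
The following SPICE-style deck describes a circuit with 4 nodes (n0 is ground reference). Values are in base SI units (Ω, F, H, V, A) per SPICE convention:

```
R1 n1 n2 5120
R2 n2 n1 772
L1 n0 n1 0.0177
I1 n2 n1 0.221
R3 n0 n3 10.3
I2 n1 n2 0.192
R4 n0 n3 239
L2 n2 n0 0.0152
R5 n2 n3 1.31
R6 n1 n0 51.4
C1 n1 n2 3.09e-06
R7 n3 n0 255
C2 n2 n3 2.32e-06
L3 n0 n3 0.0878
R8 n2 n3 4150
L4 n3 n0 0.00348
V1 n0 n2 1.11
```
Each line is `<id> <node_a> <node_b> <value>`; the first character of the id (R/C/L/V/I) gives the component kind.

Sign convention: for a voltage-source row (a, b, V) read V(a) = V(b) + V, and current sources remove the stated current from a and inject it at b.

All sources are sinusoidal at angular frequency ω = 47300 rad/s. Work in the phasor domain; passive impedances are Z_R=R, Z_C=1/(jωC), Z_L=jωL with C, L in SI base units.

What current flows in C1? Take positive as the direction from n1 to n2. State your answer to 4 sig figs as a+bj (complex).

Apply KCL at each of the 3 non-ground nodes and solve the resulting linear system.
Node n1: branches {R1, R2, L1, I1, I2, R6, C1} → V_1 = -1.070-0.3432j
Node n2: branches {R1, R2, I1, I2, L2, R5, C1, C2, R8, V1} → V_2 = -1.110+0.000j
Node n3: branches {R3, R4, R5, R7, C2, L3, R8, L4} → V_3 = -0.9784-0.02373j
Source currents: i(V1)=-0.1243-0.0001719j

0.05016+0.005911j A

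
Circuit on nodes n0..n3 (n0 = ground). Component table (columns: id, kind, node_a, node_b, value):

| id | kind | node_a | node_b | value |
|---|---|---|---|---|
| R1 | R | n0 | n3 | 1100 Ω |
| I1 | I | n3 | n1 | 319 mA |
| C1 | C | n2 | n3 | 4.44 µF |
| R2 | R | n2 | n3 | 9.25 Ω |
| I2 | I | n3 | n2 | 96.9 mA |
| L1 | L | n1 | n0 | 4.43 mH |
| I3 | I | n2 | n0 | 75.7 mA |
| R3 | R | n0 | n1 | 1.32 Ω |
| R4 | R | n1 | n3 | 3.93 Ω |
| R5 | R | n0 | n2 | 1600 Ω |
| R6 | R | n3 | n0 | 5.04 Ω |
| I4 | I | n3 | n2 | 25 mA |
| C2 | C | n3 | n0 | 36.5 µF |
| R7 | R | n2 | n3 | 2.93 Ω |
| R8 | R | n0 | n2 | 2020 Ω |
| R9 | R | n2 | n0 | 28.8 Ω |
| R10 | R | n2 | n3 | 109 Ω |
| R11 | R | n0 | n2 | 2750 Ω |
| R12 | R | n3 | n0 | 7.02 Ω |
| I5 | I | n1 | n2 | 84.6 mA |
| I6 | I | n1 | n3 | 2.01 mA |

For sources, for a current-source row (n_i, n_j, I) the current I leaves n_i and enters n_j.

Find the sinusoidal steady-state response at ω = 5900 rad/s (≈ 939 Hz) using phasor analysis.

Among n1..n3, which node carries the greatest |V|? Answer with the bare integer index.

3

Apply KCL at each of the 3 non-ground nodes and solve the resulting linear system.
Node n1: branches {I1, L1, R3, R4, I5, I6} → V_1 = 0.1275+0.04386j
Node n2: branches {C1, R2, I2, I3, R5, I4, R7, R8, R9, R10, R11, I5} → V_2 = -0.1075+0.1285j
Node n3: branches {R1, I1, C1, R2, I2, R4, R6, I4, C2, R7, R10, R12, I6} → V_3 = -0.3997+0.1553j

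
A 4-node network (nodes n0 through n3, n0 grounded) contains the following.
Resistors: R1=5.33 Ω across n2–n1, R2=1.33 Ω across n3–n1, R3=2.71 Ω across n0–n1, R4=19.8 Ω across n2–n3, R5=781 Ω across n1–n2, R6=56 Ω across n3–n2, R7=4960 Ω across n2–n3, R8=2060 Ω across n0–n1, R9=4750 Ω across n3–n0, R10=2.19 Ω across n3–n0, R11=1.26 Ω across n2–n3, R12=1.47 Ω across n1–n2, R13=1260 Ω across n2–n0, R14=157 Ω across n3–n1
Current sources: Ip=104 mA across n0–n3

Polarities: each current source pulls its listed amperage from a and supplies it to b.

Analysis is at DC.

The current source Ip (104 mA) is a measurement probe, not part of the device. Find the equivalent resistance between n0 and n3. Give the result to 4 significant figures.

R_eq = 1.352 Ω

Element admittances at DC:
  Y(R1) = 0.1876 S between n2,n1
  Y(R2) = 0.7519 S between n3,n1
  Y(R3) = 0.3690 S between n0,n1
  Y(R4) = 0.05051 S between n2,n3
  Y(R5) = 0.001280 S between n1,n2
  Y(R6) = 0.01786 S between n3,n2
  Y(R7) = 0.0002016 S between n2,n3
  Y(R8) = 0.0004854 S between n0,n1
  Y(R9) = 0.0002105 S between n3,n0
  Y(R10) = 0.4566 S between n3,n0
  Y(R11) = 0.7937 S between n2,n3
  Y(R12) = 0.6803 S between n1,n2
  Y(R13) = 0.0007937 S between n2,n0
  Y(R14) = 0.006369 S between n3,n1
  Ip: injects 0.104 A into n3 (from n0)
Assemble and solve the 3×3 MNA system:
  V(n1)=0.1073  V(n2)=0.1239  V(n3)=0.1406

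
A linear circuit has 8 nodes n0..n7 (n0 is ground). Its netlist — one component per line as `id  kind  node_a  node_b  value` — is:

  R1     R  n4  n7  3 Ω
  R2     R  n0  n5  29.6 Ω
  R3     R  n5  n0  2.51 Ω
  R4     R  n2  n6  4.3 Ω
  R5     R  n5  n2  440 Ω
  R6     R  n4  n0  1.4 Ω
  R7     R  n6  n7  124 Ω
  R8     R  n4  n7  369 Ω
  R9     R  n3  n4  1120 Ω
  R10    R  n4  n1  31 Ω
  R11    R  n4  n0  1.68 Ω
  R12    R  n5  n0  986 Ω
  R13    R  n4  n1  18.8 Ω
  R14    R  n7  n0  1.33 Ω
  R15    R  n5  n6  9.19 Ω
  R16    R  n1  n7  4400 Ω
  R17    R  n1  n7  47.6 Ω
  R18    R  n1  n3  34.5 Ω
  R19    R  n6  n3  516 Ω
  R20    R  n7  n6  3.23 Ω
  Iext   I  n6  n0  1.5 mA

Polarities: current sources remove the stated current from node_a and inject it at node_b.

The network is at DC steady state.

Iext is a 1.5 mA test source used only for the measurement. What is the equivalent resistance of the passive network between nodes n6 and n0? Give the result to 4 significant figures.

MNA unknowns: 7 node voltages V₁..V_7
R1: Y=0.3333 on G[4,7]
R2: Y=0.03378 on G[0,5]
R3: Y=0.3984 on G[5,0]
R4: Y=0.2326 on G[2,6]
R5: Y=0.002273 on G[5,2]
R6: Y=0.7143 on G[4,0]
R7: Y=0.008065 on G[6,7]
R8: Y=0.002710 on G[4,7]
R9: Y=0.0008929 on G[3,4]
R10: Y=0.03226 on G[4,1]
R11: Y=0.5952 on G[4,0]
R12: Y=0.001014 on G[5,0]
R13: Y=0.05319 on G[4,1]
R14: Y=0.7519 on G[7,0]
R15: Y=0.1088 on G[5,6]
R16: Y=0.0002273 on G[1,7]
R17: Y=0.02101 on G[1,7]
R18: Y=0.02899 on G[1,3]
R19: Y=0.001938 on G[6,3]
R20: Y=0.3096 on G[7,6]
Iext: z[6]−=0.0015, z[0]+=0.0015
solve → V1=-0.0004612, V2=-0.004474, V3=-0.0007012, V4=-0.0002297, V5=-0.0009201, V6=-0.004509, V7=-0.001065

R_eq = 3.006 Ω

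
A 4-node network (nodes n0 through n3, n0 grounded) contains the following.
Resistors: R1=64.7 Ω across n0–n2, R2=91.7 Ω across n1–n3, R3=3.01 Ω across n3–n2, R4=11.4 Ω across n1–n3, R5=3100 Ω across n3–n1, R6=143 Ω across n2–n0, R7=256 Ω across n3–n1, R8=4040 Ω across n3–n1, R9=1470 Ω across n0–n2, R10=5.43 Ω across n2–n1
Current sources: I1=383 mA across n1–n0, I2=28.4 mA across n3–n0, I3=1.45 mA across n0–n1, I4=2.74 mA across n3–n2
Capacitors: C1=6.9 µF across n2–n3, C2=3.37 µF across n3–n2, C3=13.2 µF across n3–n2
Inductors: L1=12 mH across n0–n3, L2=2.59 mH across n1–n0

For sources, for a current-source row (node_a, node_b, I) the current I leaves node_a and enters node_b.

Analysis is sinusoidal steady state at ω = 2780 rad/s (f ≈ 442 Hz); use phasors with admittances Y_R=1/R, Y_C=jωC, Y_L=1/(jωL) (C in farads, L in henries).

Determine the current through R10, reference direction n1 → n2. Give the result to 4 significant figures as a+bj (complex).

Element admittances at ω=2780 rad/s:
  Y(R1) = 0.01546+0.000j S between n0,n2
  Y(R2) = 0.01091+0.000j S between n1,n3
  I1: injects 0.383 A into n0 (from n1)
  Y(R3) = 0.3322+0.000j S between n3,n2
  Y(R4) = 0.08772+0.000j S between n1,n3
  Y(R5) = 0.0003226+0.000j S between n3,n1
  I2: injects 0.0284 A into n0 (from n3)
  Y(C1) = 0.000+0.01918j S between n2,n3
  Y(R6) = 0.006993+0.000j S between n2,n0
  Y(C2) = 0.000+0.009369j S between n3,n2
  Y(R7) = 0.003906+0.000j S between n3,n1
  Y(L1) = 0.000-0.02998j S between n0,n3
  Y(R8) = 0.0002475+0.000j S between n3,n1
  I3: injects 0.00145 A into n1 (from n0)
  Y(R9) = 0.0006803+0.000j S between n0,n2
  Y(L2) = 0.000-0.1389j S between n1,n0
  Y(R10) = 0.1842+0.000j S between n2,n1
  Y(C3) = 0.000+0.03670j S between n3,n2
  I4: injects 0.00274 A into n2 (from n3)
Assemble and solve the 3×3 MNA system:
  V(n1)=-0.3392-2.423j  V(n2)=-0.1982-2.237j  V(n3)=-0.1541-2.298j

-0.02598-0.03426j A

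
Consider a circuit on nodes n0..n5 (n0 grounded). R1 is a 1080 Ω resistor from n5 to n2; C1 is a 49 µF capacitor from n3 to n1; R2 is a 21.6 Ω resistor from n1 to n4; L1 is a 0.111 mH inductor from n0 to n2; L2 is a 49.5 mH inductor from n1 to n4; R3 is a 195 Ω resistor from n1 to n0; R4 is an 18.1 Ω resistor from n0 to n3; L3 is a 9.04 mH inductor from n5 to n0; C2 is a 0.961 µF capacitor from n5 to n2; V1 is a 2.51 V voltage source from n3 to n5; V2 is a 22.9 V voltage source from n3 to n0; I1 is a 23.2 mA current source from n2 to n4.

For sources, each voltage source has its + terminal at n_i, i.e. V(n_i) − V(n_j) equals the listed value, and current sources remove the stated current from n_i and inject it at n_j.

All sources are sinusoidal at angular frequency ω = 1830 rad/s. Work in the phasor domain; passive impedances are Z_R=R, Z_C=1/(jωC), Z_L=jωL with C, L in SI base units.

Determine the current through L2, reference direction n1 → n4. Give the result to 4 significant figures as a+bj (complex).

-0.001248+0.005234j A

Apply KCL at each of the 5 non-ground nodes and solve the resulting linear system.
Node n1: branches {C1, R2, L2, R3} → V_1 = 22.84+1.047j
Node n2: branches {R1, L1, C2, I1} → V_2 = -0.007287-0.0008765j
Node n3: branches {C1, R4, V1, V2} → V_3 = 22.90+0.000j
Node n4: branches {R2, L2, I1} → V_4 = 23.31+1.161j
Node n5: branches {R1, L3, C2, V1} → V_5 = 20.39+0.000j
Source currents: i(V1)=0.01888-1.197j, i(V2)=-1.378+1.191j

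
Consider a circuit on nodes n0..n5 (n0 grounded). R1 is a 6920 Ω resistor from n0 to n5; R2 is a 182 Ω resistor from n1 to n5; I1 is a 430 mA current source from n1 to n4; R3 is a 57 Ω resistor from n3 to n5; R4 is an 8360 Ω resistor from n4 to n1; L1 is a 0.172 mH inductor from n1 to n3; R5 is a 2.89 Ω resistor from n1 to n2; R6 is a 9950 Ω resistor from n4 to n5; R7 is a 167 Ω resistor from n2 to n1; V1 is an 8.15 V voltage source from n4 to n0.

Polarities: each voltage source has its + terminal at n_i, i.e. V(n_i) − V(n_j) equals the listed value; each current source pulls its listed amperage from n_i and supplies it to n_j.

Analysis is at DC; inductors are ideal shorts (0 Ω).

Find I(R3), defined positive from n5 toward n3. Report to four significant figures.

0.2190 A

MNA unknowns: 5 node voltages V₁..V_5 plus 2 source currents (L1, V1)
R1: Y=0.0001445 on G[0,5]
R2: Y=0.005495 on G[1,5]
I1: z[1]−=0.43, z[4]+=0.43
R3: Y=0.01754 on G[3,5]
R4: Y=0.0001196 on G[4,1]
L1: row V1−V3=0, i_L1 at 1,3
R5: Y=0.3460 on G[1,2]
R6: Y=0.0001005 on G[4,5]
R7: Y=0.005988 on G[2,1]
V1: row V4−V0=8.15, i_V1 at 4,0
solve → V1=-1183, V2=-1183, V3=-1183, V4=8.150, V5=-1170
aux → i_L1=-0.2190, i_V1=0.1691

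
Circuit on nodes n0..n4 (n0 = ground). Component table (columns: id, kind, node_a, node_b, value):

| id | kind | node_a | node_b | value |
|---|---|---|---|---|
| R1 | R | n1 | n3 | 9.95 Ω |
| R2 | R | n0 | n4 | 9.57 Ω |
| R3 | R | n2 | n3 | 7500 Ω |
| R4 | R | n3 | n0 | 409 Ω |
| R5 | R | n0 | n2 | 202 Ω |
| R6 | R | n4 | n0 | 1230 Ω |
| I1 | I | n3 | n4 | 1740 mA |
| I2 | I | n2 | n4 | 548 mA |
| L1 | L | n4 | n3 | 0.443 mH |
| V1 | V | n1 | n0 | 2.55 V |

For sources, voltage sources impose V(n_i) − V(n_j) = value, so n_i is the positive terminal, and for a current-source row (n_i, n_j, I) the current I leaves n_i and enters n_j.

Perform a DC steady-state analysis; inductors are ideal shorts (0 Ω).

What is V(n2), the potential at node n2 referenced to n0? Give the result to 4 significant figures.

-107.7 V

Element admittances at DC:
  Y(R1) = 0.1005 S between n1,n3
  Y(R2) = 0.1045 S between n0,n4
  Y(R3) = 0.0001333 S between n2,n3
  Y(R4) = 0.002445 S between n3,n0
  Y(R5) = 0.004950 S between n0,n2
  Y(R6) = 0.0008130 S between n4,n0
  I1: injects 1.74 A into n4 (from n3)
  I2: injects 0.548 A into n4 (from n2)
  L1: short n4↔n3 (DC inductor)
  V1: constraint V(n1)−V(n0) = 2.55
Assemble and solve the 6×6 MNA system:
  V(n1)=2.550  V(n2)=-107.7  V(n3)=3.791  V(n4)=3.791
  i(L1)=1.889  i(V1)=0.1247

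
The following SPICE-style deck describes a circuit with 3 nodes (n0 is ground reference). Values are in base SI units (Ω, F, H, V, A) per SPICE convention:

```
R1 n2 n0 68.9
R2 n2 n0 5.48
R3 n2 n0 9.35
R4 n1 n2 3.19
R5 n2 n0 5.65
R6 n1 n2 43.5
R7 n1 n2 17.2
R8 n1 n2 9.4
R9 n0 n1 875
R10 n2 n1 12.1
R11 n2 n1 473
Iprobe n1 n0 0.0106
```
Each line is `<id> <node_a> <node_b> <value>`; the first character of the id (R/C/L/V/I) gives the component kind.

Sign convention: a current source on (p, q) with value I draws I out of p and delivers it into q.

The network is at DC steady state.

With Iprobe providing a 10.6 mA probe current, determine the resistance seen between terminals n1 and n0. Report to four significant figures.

R_eq = 3.770 Ω

Element admittances at DC:
  Y(R1) = 0.01451 S between n2,n0
  Y(R2) = 0.1825 S between n2,n0
  Y(R3) = 0.1070 S between n2,n0
  Y(R4) = 0.3135 S between n1,n2
  Y(R5) = 0.1770 S between n2,n0
  Y(R6) = 0.02299 S between n1,n2
  Y(R7) = 0.05814 S between n1,n2
  Y(R8) = 0.1064 S between n1,n2
  Y(R9) = 0.001143 S between n0,n1
  Y(R10) = 0.08264 S between n2,n1
  Y(R11) = 0.002114 S between n2,n1
  Iprobe: injects 0.0106 A into n0 (from n1)
Assemble and solve the 2×2 MNA system:
  V(n1)=-0.03996  V(n2)=-0.02195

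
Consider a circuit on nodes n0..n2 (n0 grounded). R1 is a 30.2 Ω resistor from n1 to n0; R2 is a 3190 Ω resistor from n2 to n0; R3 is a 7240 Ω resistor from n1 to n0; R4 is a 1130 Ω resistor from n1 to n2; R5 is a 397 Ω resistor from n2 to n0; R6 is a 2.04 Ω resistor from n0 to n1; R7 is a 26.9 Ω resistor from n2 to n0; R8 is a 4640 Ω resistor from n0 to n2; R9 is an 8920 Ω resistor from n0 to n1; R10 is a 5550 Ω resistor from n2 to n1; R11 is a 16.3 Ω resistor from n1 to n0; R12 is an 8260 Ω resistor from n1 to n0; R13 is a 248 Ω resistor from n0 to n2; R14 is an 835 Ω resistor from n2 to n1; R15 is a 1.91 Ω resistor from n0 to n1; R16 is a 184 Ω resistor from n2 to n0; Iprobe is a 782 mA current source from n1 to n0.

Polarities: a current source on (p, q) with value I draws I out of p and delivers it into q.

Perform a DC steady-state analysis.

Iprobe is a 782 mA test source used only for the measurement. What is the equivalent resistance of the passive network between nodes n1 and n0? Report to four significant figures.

MNA unknowns: 2 node voltages V₁..V_2
R1: Y=0.03311 on G[1,0]
R2: Y=0.0003135 on G[2,0]
R3: Y=0.0001381 on G[1,0]
R4: Y=0.0008850 on G[1,2]
R5: Y=0.002519 on G[2,0]
R6: Y=0.4902 on G[0,1]
R7: Y=0.03717 on G[2,0]
R8: Y=0.0002155 on G[0,2]
R9: Y=0.0001121 on G[0,1]
R10: Y=0.0001802 on G[2,1]
R11: Y=0.06135 on G[1,0]
R12: Y=0.0001211 on G[1,0]
R13: Y=0.004032 on G[0,2]
R14: Y=0.001198 on G[2,1]
R15: Y=0.5236 on G[0,1]
R16: Y=0.005435 on G[2,0]
Iprobe: z[1]−=0.782, z[0]+=0.782
solve → V1=-0.7040, V2=-0.03066

R_eq = 0.9003 Ω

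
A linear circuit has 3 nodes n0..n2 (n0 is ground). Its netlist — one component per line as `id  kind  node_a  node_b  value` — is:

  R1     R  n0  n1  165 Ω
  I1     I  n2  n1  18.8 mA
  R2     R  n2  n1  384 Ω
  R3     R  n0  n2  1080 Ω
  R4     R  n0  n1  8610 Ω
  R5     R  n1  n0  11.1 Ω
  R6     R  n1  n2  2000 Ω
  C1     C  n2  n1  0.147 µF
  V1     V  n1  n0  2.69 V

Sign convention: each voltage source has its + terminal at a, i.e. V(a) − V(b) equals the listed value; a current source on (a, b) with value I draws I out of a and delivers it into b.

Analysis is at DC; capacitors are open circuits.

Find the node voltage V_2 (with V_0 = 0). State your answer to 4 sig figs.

Element admittances at DC:
  Y(R1) = 0.006061 S between n0,n1
  I1: injects 0.0188 A into n1 (from n2)
  Y(R2) = 0.002604 S between n2,n1
  Y(R3) = 0.0009259 S between n0,n2
  Y(R4) = 0.0001161 S between n0,n1
  Y(R5) = 0.09009 S between n1,n0
  Y(R6) = 0.0005000 S between n1,n2
  Y(C1) = 0.000 S between n2,n1
  V1: constraint V(n1)−V(n0) = 2.69
Assemble and solve the 3×3 MNA system:
  V(n1)=2.690  V(n2)=-2.593
  i(V1)=-0.2566

-2.593 V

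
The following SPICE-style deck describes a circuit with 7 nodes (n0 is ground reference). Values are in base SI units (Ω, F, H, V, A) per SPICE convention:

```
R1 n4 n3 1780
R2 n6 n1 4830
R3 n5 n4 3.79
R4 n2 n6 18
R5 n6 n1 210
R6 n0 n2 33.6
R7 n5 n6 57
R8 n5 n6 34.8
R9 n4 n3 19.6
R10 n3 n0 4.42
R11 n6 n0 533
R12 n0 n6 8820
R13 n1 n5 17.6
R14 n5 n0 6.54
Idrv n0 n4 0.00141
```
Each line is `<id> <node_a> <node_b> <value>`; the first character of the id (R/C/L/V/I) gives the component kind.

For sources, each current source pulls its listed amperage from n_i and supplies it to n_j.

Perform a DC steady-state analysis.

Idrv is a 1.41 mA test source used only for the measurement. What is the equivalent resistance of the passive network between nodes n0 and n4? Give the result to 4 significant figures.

Apply KCL at each of the 6 non-ground nodes and solve the resulting linear system.
Node n1: branches {R2, R5, R13} → V_1 = 0.005815
Node n2: branches {R4, R6} → V_2 = 0.002731
Node n3: branches {R1, R9, R10} → V_3 = 0.001810
Node n4: branches {R1, R3, R9, Idrv} → V_4 = 0.009749
Node n5: branches {R3, R7, R8, R13, R14} → V_5 = 0.005957
Node n6: branches {R2, R4, R5, R7, R8, R11, R12} → V_6 = 0.004194

R_eq = 6.914 Ω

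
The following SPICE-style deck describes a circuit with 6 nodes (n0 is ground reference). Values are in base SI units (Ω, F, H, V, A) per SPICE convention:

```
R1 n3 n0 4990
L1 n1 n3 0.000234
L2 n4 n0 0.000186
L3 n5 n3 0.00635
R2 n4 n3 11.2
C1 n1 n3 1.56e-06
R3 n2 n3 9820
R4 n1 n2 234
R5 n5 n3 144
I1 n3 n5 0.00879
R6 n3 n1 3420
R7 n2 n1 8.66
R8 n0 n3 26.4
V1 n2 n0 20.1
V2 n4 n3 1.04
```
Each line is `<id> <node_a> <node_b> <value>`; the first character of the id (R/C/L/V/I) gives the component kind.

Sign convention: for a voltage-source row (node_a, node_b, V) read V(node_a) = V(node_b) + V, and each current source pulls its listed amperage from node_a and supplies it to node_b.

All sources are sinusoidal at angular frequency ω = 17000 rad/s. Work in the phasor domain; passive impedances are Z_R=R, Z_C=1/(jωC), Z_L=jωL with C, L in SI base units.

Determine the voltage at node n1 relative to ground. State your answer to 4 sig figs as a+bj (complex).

8.620+10.07j V

Apply KCL at each of the 5 non-ground nodes and solve the resulting linear system.
Node n1: branches {L1, C1, R4, R6, R7} → V_1 = 8.620+10.07j
Node n2: branches {R3, R4, R7, V1} → V_2 = 20.10+0.000j
Node n3: branches {R1, L1, L3, R2, C1, R3, R5, I1, R6, R8, V2} → V_3 = 3.250+3.961j
Node n4: branches {L2, R2, V2} → V_4 = 4.290+3.961j
Node n5: branches {L3, R5, I1} → V_5 = 3.706+4.568j
Source currents: i(V1)=-1.376+1.206j, i(V2)=-1.346+1.357j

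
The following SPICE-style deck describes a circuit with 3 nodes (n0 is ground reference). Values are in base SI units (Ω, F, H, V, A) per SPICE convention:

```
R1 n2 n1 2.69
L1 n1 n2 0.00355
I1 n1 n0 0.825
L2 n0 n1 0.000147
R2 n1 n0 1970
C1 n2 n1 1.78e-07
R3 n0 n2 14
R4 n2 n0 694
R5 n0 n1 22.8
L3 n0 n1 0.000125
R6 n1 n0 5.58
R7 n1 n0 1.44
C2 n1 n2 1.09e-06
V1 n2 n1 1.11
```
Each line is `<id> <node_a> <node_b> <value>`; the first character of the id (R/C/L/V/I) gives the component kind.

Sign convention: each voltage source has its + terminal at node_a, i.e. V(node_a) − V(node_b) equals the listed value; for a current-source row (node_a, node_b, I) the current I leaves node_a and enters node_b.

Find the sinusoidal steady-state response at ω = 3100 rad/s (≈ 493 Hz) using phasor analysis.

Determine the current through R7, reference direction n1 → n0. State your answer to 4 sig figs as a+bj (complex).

Apply KCL at each of the 2 non-ground nodes and solve the resulting linear system.
Node n1: branches {R1, L1, I1, L2, R2, C1, R5, L3, R6, R7, C2, V1} → V_1 = -0.03774-0.1819j
Node n2: branches {R1, L1, C1, R3, R4, C2, V1} → V_2 = 1.072-0.1819j
Source currents: i(V1)=-0.4908+0.1098j

-0.02621-0.1263j A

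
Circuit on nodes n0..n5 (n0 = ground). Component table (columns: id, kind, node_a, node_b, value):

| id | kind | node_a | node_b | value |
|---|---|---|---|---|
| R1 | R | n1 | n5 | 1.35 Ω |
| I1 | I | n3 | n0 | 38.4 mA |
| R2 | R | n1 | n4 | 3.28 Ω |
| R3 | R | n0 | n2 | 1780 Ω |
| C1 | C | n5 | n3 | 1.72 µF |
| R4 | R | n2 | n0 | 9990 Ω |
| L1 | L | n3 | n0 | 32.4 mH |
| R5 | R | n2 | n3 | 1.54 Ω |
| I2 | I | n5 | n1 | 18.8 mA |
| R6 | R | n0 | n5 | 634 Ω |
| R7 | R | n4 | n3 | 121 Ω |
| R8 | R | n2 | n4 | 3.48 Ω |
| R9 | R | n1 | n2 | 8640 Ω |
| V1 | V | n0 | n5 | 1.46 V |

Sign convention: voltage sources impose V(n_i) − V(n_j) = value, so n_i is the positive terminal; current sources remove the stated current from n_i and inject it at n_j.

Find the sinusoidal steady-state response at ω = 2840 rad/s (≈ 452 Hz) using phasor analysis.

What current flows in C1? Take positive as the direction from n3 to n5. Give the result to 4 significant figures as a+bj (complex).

MNA unknowns: 5 node voltages V₁..V_5 plus 1 source current (V1)
R1: Y=0.7407+0.000j on G[1,5]
I1: z[3]−=0.0384, z[0]+=0.0384
R2: Y=0.3049+0.000j on G[1,4]
R3: Y=0.0005618+0.000j on G[0,2]
C1: Y=0.000+0.004885j on G[5,3]
R4: Y=0.0001001+0.000j on G[2,0]
L1: Y=0.000-0.01087j on G[3,0]
R5: Y=0.6494+0.000j on G[2,3]
I2: z[5]−=0.0188, z[1]+=0.0188
R6: Y=0.001577+0.000j on G[0,5]
R7: Y=0.008264+0.000j on G[4,3]
R8: Y=0.2874+0.000j on G[2,4]
R9: Y=0.0001157+0.000j on G[1,2]
V1: row V0−V5=1.46, i_V1 at 0,5
solve → V1=-1.484-0.02387j, V2=-1.723-0.1408j, V3=-1.779-0.1671j, V4=-1.602-0.08182j, V5=-1.460+0.000j
aux → i_V1=0.03314+0.01924j

0.0008164-0.001557j A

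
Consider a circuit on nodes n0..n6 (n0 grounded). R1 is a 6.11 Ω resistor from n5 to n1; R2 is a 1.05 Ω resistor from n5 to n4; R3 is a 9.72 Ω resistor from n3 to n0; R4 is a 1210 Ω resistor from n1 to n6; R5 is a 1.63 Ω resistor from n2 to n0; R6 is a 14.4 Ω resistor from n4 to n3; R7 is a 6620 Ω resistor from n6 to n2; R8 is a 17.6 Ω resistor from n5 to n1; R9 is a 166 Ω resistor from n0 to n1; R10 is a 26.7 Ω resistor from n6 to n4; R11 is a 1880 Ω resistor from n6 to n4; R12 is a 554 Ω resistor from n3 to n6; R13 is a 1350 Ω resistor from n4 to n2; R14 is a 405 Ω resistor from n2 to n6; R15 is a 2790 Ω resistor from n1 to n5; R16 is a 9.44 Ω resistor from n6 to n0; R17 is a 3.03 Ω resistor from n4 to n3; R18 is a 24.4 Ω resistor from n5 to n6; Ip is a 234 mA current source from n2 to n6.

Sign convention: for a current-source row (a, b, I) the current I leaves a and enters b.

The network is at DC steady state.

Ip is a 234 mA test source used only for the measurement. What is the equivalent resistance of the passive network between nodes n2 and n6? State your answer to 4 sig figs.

R_eq = 8.188 Ω

MNA unknowns: 6 node voltages V₁..V_6
R1: Y=0.1637 on G[5,1]
R2: Y=0.9524 on G[5,4]
R3: Y=0.1029 on G[3,0]
R4: Y=0.0008264 on G[1,6]
R5: Y=0.6135 on G[2,0]
R6: Y=0.06944 on G[4,3]
R7: Y=0.0001511 on G[6,2]
R8: Y=0.05682 on G[5,1]
R9: Y=0.006024 on G[0,1]
R10: Y=0.03745 on G[6,4]
R11: Y=0.0005319 on G[6,4]
R12: Y=0.001805 on G[3,6]
R13: Y=0.0007407 on G[4,2]
R14: Y=0.002469 on G[2,6]
R15: Y=0.0003584 on G[1,5]
R16: Y=0.1059 on G[6,0]
R17: Y=0.3300 on G[4,3]
R18: Y=0.04098 on G[5,6]
Ip: z[2]−=0.234, z[6]+=0.234
solve → V1=0.7430, V2=-0.3719, V3=0.5844, V4=0.7306, V5=0.7603, V6=1.544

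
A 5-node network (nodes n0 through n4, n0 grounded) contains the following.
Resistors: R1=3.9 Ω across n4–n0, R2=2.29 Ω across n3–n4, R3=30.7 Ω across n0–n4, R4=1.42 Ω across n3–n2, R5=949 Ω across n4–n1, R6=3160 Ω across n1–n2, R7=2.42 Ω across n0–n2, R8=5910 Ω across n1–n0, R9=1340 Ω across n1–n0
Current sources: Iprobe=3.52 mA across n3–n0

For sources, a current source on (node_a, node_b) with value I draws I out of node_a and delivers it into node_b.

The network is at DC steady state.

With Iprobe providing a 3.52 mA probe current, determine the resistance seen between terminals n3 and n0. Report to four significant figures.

Element admittances at DC:
  Y(R1) = 0.2564 S between n4,n0
  Y(R2) = 0.4367 S between n3,n4
  Y(R3) = 0.03257 S between n0,n4
  Y(R4) = 0.7042 S between n3,n2
  Y(R5) = 0.001054 S between n4,n1
  Y(R6) = 0.0003165 S between n1,n2
  Y(R7) = 0.4132 S between n0,n2
  Y(R8) = 0.0001692 S between n1,n0
  Y(R9) = 0.0007463 S between n1,n0
  Iprobe: injects 0.00352 A into n0 (from n3)
Assemble and solve the 4×4 MNA system:
  V(n1)=-0.002953  V(n2)=-0.005105  V(n3)=-0.008101  V(n4)=-0.004872

R_eq = 2.301 Ω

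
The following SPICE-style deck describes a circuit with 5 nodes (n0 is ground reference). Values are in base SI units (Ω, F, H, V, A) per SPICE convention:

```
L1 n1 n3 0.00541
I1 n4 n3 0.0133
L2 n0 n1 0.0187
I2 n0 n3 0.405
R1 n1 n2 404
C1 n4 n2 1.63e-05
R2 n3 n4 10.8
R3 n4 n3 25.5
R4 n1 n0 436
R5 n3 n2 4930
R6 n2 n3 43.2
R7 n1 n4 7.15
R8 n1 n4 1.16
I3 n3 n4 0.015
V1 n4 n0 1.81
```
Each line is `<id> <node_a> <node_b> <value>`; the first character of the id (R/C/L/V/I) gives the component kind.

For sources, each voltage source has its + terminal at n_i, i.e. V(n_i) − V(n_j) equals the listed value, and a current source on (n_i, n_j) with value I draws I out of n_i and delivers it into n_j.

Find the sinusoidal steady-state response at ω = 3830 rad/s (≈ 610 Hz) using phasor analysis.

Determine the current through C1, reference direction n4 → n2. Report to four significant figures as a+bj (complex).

-0.04365-0.03292j A

Apply KCL at each of the 4 non-ground nodes and solve the resulting linear system.
Node n1: branches {L1, L2, R1, R4, R7, R8} → V_1 = 1.844-0.09194j
Node n2: branches {R1, C1, R5, R6} → V_2 = 2.337-0.6993j
Node n3: branches {L1, I1, I2, R2, R3, R5, R6, I3} → V_3 = 4.259+0.6460j
Node n4: branches {I1, C1, R2, R3, R7, R8, I3, V1} → V_4 = 1.810+0.000j
Source currents: i(V1)=0.4021+0.02596j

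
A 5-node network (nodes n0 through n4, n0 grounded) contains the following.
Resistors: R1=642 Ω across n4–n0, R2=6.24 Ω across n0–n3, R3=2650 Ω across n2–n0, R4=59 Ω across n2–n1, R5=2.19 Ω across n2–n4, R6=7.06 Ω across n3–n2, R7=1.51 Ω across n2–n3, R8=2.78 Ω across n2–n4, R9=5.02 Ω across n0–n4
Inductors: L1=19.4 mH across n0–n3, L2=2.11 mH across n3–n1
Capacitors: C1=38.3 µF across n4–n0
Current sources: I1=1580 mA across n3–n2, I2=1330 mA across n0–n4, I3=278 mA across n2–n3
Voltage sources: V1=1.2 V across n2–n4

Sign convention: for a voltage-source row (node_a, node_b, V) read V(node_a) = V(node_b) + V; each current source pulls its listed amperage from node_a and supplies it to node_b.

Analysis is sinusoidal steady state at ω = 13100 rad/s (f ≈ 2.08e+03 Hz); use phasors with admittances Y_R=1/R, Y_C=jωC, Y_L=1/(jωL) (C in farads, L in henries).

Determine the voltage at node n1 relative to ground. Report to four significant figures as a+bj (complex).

Apply KCL at each of the 4 non-ground nodes and solve the resulting linear system.
Node n1: branches {R4, L2} → V_1 = 1.179-0.9930j
Node n2: branches {R3, I1, R4, R5, R6, R7, R8, I3, V1} → V_2 = 2.483-1.909j
Node n3: branches {L1, R2, I1, R6, R7, L2, I3} → V_3 = 0.7497-1.604j
Node n4: branches {R1, C1, R5, I2, R8, R9, V1} → V_4 = 1.283-1.909j
Source currents: i(V1)=-1.094+0.2608j

1.179-0.9930j V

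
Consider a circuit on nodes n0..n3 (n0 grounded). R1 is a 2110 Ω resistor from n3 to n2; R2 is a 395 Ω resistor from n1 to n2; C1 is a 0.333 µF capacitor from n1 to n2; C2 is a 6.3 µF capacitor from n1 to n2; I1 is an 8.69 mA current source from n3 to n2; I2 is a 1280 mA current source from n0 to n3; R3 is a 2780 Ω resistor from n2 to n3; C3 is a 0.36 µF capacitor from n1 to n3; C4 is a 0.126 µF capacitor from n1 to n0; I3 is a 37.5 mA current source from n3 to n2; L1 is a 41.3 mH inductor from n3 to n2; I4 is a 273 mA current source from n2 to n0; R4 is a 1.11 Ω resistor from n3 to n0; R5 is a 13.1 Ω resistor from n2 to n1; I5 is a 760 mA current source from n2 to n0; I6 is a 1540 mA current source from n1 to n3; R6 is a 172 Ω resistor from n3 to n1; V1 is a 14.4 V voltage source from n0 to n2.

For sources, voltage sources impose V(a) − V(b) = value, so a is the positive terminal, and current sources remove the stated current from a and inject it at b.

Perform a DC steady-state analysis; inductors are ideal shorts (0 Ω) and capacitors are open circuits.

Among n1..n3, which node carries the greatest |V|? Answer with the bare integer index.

Element admittances at DC:
  Y(R1) = 0.0004739 S between n3,n2
  Y(R2) = 0.002532 S between n1,n2
  Y(C1) = 0.000 S between n1,n2
  Y(C2) = 0.000 S between n1,n2
  I1: injects 0.00869 A into n2 (from n3)
  I2: injects 1.28 A into n3 (from n0)
  Y(R3) = 0.0003597 S between n2,n3
  Y(C3) = 0.000 S between n1,n3
  Y(C4) = 0.000 S between n1,n0
  I3: injects 0.0375 A into n2 (from n3)
  L1: short n3↔n2 (DC inductor)
  I4: injects 0.273 A into n0 (from n2)
  Y(R4) = 0.9009 S between n3,n0
  Y(R5) = 0.07634 S between n2,n1
  I5: injects 0.76 A into n0 (from n2)
  I6: injects 1.54 A into n3 (from n1)
  Y(R6) = 0.005814 S between n3,n1
  V1: constraint V(n0)−V(n2) = 14.4
Assemble and solve the 5×5 MNA system:
  V(n1)=-32.59  V(n2)=-14.40  V(n3)=-14.40
  i(L1)=15.64  i(V1)=-13.22

1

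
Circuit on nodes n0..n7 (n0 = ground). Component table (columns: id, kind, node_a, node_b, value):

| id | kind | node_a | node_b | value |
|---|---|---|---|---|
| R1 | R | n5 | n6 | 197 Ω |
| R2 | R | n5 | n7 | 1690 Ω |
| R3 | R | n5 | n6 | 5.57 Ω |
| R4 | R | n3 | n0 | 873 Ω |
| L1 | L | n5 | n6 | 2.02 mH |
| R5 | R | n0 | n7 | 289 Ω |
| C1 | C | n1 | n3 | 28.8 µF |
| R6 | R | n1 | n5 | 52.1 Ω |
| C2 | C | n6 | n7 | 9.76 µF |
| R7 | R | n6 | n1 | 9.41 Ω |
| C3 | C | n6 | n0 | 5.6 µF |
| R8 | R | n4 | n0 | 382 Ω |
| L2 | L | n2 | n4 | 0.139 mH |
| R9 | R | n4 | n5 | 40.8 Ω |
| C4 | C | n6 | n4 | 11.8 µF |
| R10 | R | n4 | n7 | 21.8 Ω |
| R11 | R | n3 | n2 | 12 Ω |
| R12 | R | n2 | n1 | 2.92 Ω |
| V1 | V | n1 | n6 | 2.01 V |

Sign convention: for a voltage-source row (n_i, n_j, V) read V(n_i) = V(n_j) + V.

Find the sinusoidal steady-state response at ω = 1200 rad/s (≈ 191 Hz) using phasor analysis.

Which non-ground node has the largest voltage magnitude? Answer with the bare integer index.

1

Element admittances at ω=1200 rad/s:
  Y(R1) = 0.005076+0.000j S between n5,n6
  Y(R2) = 0.0005917+0.000j S between n5,n7
  Y(R3) = 0.1795+0.000j S between n5,n6
  Y(R4) = 0.001145+0.000j S between n3,n0
  Y(L1) = 0.000-0.4125j S between n5,n6
  Y(R5) = 0.003460+0.000j S between n0,n7
  Y(C1) = 0.000+0.03456j S between n1,n3
  Y(R6) = 0.01919+0.000j S between n1,n5
  Y(C2) = 0.000+0.01171j S between n6,n7
  Y(R7) = 0.1063+0.000j S between n6,n1
  Y(C3) = 0.000+0.006720j S between n6,n0
  Y(R8) = 0.002618+0.000j S between n4,n0
  Y(L2) = 0.000-5.995j S between n2,n4
  Y(R9) = 0.02451+0.000j S between n4,n5
  Y(C4) = 0.000+0.01416j S between n6,n4
  Y(R10) = 0.04587+0.000j S between n4,n7
  Y(R11) = 0.08333+0.000j S between n3,n2
  Y(R12) = 0.3425+0.000j S between n2,n1
  V1: constraint V(n1)−V(n6) = 2.01
Assemble and solve the 8×8 MNA system:
  V(n1)=1.240+1.030j  V(n2)=1.064+0.9241j  V(n3)=1.036+0.9950j  V(n4)=1.071+0.9145j  V(n5)=-0.6775+1.183j  V(n6)=-0.7704+1.030j  V(n7)=0.8462+0.4750j
  i(V1)=-0.3092-0.04023j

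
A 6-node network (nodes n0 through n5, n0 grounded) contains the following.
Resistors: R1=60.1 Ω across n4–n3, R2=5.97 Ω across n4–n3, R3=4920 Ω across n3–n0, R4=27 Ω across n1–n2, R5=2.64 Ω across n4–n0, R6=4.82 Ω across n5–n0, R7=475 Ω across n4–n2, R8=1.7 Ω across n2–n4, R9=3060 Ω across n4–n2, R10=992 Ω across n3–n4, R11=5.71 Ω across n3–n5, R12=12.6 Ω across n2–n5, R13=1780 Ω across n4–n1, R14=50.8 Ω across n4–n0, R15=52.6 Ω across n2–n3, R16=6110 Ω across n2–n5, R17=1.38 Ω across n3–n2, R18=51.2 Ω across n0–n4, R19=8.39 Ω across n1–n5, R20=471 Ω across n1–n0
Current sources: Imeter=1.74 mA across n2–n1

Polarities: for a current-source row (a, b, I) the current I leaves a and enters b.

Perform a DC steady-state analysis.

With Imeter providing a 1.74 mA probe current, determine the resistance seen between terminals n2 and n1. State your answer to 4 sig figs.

R_eq = 7.875 Ω

MNA unknowns: 5 node voltages V₁..V_5
R1: Y=0.01664 on G[4,3]
R2: Y=0.1675 on G[4,3]
R3: Y=0.0002033 on G[3,0]
R4: Y=0.03704 on G[1,2]
R5: Y=0.3788 on G[4,0]
R6: Y=0.2075 on G[5,0]
R7: Y=0.002105 on G[4,2]
R8: Y=0.5882 on G[2,4]
R9: Y=0.0003268 on G[4,2]
R10: Y=0.001008 on G[3,4]
R11: Y=0.1751 on G[3,5]
R12: Y=0.07937 on G[2,5]
R13: Y=0.0005618 on G[4,1]
R14: Y=0.01969 on G[4,0]
R15: Y=0.01901 on G[2,3]
R16: Y=0.0001637 on G[2,5]
R17: Y=0.7246 on G[3,2]
R18: Y=0.01953 on G[0,4]
R19: Y=0.1192 on G[1,5]
R20: Y=0.002123 on G[1,0]
Imeter: z[2]−=0.00174, z[1]+=0.00174
solve → V1=0.01198, V2=-0.001727, V3=-0.001029, V4=-0.001008, V5=0.001909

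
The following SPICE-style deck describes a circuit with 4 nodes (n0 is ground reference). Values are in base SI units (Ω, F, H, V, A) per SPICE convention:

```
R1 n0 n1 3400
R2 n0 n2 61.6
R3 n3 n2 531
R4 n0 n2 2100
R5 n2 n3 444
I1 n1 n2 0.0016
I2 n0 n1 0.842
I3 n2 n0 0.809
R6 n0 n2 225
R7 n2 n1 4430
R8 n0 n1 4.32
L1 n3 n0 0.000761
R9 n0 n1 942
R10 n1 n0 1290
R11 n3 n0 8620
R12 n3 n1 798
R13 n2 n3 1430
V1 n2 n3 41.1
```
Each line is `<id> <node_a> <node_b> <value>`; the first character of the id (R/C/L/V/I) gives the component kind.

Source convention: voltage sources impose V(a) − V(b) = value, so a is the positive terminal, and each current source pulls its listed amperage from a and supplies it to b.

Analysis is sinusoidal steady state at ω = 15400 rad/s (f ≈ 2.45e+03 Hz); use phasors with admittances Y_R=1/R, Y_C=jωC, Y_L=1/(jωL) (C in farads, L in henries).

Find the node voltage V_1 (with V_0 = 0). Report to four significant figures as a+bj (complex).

3.583-0.1157j V

MNA unknowns: 3 node voltages V₁..V_3 plus 1 source current (V1)
R1: Y=0.0002941+0.000j on G[0,1]
R2: Y=0.01623+0.000j on G[0,2]
R3: Y=0.001883+0.000j on G[3,2]
R4: Y=0.0004762+0.000j on G[0,2]
R5: Y=0.002252+0.000j on G[2,3]
I1: z[1]−=0.0016, z[2]+=0.0016
I2: z[0]−=0.842, z[1]+=0.842
I3: z[2]−=0.809, z[0]+=0.809
R6: Y=0.004444+0.000j on G[0,2]
R7: Y=0.0002257+0.000j on G[2,1]
R8: Y=0.2315+0.000j on G[0,1]
L1: Y=0.000-0.08533j on G[3,0]
R9: Y=0.001062+0.000j on G[0,1]
R10: Y=0.0007752+0.000j on G[1,0]
R11: Y=0.0001160+0.000j on G[3,0]
R12: Y=0.001253+0.000j on G[3,1]
R13: Y=0.0006993+0.000j on G[2,3]
V1: row V2−V3=41.1, i_V1 at 2,3
solve → V1=3.583-0.1157j, V2=36.20-18.39j, V3=-4.901-18.39j
aux → i_V1=-1.779+0.3932j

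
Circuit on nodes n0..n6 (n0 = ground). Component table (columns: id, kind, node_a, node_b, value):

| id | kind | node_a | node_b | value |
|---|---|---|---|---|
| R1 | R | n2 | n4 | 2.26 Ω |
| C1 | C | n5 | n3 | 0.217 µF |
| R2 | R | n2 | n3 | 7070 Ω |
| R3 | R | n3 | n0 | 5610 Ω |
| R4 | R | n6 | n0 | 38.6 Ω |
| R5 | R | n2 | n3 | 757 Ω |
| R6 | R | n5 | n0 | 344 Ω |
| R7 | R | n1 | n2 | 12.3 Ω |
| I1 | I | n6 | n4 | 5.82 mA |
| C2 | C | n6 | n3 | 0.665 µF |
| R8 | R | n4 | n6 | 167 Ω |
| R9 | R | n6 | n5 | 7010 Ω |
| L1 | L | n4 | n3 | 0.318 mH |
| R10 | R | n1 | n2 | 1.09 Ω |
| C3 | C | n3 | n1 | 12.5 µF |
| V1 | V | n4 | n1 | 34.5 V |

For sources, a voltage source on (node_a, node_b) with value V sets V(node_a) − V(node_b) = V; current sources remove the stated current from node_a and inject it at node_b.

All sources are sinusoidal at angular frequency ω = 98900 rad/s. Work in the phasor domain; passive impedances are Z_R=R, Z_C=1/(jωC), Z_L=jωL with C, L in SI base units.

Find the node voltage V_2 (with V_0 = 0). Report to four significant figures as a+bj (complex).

Element admittances at ω=98900 rad/s:
  Y(R1) = 0.4425+0.000j S between n2,n4
  Y(C1) = 0.000+0.02146j S between n5,n3
  Y(R2) = 0.0001414+0.000j S between n2,n3
  Y(R3) = 0.0001783+0.000j S between n3,n0
  Y(R4) = 0.02591+0.000j S between n6,n0
  Y(R5) = 0.001321+0.000j S between n2,n3
  Y(R6) = 0.002907+0.000j S between n5,n0
  Y(R7) = 0.08130+0.000j S between n1,n2
  I1: injects 0.00582 A into n4 (from n6)
  Y(C2) = 0.000+0.06577j S between n6,n3
  Y(R8) = 0.005988+0.000j S between n4,n6
  Y(R9) = 0.0001427+0.000j S between n6,n5
  Y(L1) = 0.000-0.03180j S between n4,n3
  Y(R10) = 0.9174+0.000j S between n1,n2
  Y(C3) = 0.000+1.236j S between n3,n1
  V1: constraint V(n4)−V(n1) = 34.5
Assemble and solve the 7×7 MNA system:
  V(n1)=0.5516+2.928j  V(n2)=11.13+2.928j  V(n3)=-0.3428+2.745j  V(n4)=35.05+2.928j  V(n5)=-0.7204+2.642j  V(n6)=0.08319-0.3154j
  i(V1)=-10.79+1.106j

11.13+2.928j V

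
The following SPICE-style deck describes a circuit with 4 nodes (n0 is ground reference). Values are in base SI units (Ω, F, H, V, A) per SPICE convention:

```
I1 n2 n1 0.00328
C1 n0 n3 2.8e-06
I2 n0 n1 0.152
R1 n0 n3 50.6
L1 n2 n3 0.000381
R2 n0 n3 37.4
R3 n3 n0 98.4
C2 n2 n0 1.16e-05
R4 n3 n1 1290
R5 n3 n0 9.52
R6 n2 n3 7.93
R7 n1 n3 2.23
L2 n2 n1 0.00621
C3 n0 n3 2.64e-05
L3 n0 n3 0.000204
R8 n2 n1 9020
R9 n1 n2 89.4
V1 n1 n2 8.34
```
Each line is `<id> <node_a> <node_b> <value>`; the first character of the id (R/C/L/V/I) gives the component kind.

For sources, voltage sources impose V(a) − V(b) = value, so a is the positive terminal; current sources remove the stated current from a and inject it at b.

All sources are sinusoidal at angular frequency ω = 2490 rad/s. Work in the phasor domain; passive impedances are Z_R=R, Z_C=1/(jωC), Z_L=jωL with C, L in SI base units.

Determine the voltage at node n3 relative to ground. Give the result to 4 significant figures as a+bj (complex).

Apply KCL at each of the 3 non-ground nodes and solve the resulting linear system.
Node n1: branches {I1, I2, R4, R7, L2, R8, R9, V1} → V_1 = 6.824-2.623j
Node n2: branches {I1, L1, C2, R6, L2, R8, R9, V1} → V_2 = -1.516-2.623j
Node n3: branches {C1, R1, L1, R2, R3, R4, R5, R6, R7, C3, L3} → V_3 = -0.01952+0.04187j
Source currents: i(V1)=-3.013+1.737j

-0.01952+0.04187j V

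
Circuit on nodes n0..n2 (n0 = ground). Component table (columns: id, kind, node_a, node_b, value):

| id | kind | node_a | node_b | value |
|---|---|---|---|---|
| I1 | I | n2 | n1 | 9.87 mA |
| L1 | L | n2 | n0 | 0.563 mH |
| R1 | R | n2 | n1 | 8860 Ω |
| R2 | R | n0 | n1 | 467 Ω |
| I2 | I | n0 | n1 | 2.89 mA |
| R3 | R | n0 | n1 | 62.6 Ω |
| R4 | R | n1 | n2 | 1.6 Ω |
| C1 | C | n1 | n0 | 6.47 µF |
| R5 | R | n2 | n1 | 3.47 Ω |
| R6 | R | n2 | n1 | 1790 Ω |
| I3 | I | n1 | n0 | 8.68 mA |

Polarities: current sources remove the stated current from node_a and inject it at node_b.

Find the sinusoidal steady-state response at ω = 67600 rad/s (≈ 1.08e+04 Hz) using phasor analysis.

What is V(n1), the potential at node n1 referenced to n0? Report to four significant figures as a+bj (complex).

-0.001332+0.01400j V

Apply KCL at each of the 2 non-ground nodes and solve the resulting linear system.
Node n1: branches {I1, R1, R2, I2, R3, R4, C1, R5, R6, I3} → V_1 = -0.001332+0.01400j
Node n2: branches {I1, L1, R1, R4, R5, R6} → V_2 = -0.01253+0.01364j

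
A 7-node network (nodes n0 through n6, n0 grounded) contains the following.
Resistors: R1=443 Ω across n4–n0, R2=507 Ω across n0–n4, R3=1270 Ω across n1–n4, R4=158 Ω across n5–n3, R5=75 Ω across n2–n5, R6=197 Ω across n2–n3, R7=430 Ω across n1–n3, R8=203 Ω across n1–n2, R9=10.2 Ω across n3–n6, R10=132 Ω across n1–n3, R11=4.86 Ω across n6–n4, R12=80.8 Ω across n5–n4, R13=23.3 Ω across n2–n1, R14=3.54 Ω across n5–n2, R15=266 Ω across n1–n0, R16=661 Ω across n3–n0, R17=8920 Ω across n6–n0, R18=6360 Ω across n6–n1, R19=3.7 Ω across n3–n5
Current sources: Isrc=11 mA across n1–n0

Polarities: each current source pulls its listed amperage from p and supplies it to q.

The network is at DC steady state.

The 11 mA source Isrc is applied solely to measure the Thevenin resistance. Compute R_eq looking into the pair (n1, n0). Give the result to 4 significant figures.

Element admittances at DC:
  Y(R1) = 0.002257 S between n4,n0
  Y(R2) = 0.001972 S between n0,n4
  Y(R3) = 0.0007874 S between n1,n4
  Y(R4) = 0.006329 S between n5,n3
  Y(R5) = 0.01333 S between n2,n5
  Y(R6) = 0.005076 S between n2,n3
  Y(R7) = 0.002326 S between n1,n3
  Y(R8) = 0.004926 S between n1,n2
  Y(R9) = 0.09804 S between n3,n6
  Y(R10) = 0.007576 S between n1,n3
  Y(R11) = 0.2058 S between n6,n4
  Y(R12) = 0.01238 S between n5,n4
  Y(R13) = 0.04292 S between n2,n1
  Y(R14) = 0.2825 S between n5,n2
  Y(R15) = 0.003759 S between n1,n0
  Y(R16) = 0.001513 S between n3,n0
  Y(R17) = 0.0001121 S between n6,n0
  Y(R18) = 0.0001572 S between n6,n1
  Y(R19) = 0.2703 S between n3,n5
  Isrc: injects 0.011 A into n0 (from n1)
Assemble and solve the 6×6 MNA system:
  V(n1)=-1.248  V(n2)=-1.147  V(n3)=-1.117  V(n4)=-1.063  V(n5)=-1.131  V(n6)=-1.080

R_eq = 113.5 Ω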